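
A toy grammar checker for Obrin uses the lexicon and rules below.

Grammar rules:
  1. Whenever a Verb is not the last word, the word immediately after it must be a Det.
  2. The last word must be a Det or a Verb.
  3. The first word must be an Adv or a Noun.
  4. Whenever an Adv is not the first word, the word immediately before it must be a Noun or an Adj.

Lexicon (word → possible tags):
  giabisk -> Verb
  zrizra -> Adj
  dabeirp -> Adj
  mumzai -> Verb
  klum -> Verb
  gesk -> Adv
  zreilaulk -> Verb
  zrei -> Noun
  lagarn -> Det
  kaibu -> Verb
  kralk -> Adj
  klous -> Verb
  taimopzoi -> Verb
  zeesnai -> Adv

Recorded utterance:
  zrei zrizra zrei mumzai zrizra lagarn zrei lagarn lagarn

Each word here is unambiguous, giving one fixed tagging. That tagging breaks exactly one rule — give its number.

Fixed tagging: Noun Adj Noun Verb Adj Det Noun Det Det.
Checking each rule: R1 violated, R2 holds, R3 holds, R4 holds.
Only rule 1 fails.

1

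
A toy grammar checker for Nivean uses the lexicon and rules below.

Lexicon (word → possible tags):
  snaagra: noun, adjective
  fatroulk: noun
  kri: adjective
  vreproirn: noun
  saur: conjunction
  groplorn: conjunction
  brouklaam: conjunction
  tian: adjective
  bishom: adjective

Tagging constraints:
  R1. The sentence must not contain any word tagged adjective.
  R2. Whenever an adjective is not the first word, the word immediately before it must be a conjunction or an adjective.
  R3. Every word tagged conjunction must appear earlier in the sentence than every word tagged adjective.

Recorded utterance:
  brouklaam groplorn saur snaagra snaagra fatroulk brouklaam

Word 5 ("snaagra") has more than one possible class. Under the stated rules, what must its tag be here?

Candidates per position — 1:brouklaam {conjunction}; 2:groplorn {conjunction}; 3:saur {conjunction}; 4:snaagra {noun,adjective}; 5:snaagra {noun,adjective}; 6:fatroulk {noun}; 7:brouklaam {conjunction}.
Position 4: adjective is ruled out by rule 1; that leaves noun.
Position 5: adjective is ruled out by rule 1; that leaves noun.
The only consistent sequence is: conjunction conjunction conjunction noun noun noun conjunction.
Verifying each rule — rule 1 holds; rule 2 holds; rule 3 holds.

noun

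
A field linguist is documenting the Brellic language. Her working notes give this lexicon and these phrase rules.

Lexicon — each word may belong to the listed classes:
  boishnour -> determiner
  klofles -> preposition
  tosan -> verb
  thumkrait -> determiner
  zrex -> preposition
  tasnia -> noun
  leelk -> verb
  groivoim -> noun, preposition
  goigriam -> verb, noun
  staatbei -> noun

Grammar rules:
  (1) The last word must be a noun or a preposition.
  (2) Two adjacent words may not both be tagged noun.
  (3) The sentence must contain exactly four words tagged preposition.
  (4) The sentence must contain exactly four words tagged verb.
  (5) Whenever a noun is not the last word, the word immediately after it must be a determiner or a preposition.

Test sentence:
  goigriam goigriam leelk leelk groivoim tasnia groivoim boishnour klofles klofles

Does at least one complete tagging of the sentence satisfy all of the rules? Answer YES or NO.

Candidates per position — 1:goigriam {verb,noun}; 2:goigriam {verb,noun}; 3:leelk {verb}; 4:leelk {verb}; 5:groivoim {noun,preposition}; 6:tasnia {noun}; 7:groivoim {noun,preposition}; 8:boishnour {determiner}; 9:klofles {preposition}; 10:klofles {preposition}.
One satisfying assignment: verb verb verb verb preposition noun preposition determiner preposition preposition.
Check: rule 1 holds; rule 2 holds; rule 3 holds; rule 4 holds; rule 5 holds.

YES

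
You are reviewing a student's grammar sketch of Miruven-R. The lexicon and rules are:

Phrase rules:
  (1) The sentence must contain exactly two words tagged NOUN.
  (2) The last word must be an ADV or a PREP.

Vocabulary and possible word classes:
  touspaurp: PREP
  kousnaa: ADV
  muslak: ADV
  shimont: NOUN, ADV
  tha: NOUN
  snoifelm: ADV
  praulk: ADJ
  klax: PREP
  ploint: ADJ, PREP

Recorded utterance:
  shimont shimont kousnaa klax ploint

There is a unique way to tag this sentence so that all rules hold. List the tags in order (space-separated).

NOUN NOUN ADV PREP PREP

Candidates per position — 1:shimont {NOUN,ADV}; 2:shimont {NOUN,ADV}; 3:kousnaa {ADV}; 4:klax {PREP}; 5:ploint {ADJ,PREP}.
Word 1 cannot be ADV — rule 1 would then fail for every completion. It is NOUN.
Word 2 cannot be ADV — rule 1 would then fail for every completion. It is NOUN.
Word 5 cannot be ADJ — rule 2 would then fail for every completion. It is PREP.
That leaves exactly one tagging: NOUN NOUN ADV PREP PREP.
Check: rule 1 satisfied; rule 2 satisfied.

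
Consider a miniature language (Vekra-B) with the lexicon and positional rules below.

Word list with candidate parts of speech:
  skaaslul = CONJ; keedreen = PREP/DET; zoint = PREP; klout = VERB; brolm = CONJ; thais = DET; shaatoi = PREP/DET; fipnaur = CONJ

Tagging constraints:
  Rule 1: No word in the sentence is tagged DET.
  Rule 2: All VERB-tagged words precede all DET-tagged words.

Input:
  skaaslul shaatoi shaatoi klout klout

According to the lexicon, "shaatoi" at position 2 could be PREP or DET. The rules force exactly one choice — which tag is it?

Candidates per position — 1:skaaslul {CONJ}; 2:shaatoi {PREP,DET}; 3:shaatoi {PREP,DET}; 4:klout {VERB}; 5:klout {VERB}.
Position 2: tagging it DET would leave rule 1 unsatisfiable, so it must be PREP.
Position 3: tagging it DET would leave rule 1 unsatisfiable, so it must be PREP.
That leaves exactly one tagging: CONJ PREP PREP VERB VERB.
Check: rule 1 ✓; rule 2 ✓.

PREP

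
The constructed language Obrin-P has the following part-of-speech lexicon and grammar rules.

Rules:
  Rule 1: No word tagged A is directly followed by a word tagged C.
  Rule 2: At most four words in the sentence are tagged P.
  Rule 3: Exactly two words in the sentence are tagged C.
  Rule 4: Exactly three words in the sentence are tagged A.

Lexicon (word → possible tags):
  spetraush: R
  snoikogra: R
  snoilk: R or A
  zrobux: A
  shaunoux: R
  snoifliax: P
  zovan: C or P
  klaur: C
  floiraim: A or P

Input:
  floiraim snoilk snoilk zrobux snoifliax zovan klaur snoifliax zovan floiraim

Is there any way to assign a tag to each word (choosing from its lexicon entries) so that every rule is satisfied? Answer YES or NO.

Candidates per position — 1:floiraim {A,P}; 2:snoilk {R,A}; 3:snoilk {R,A}; 4:zrobux {A}; 5:snoifliax {P}; 6:zovan {C,P}; 7:klaur {C}; 8:snoifliax {P}; 9:zovan {C,P}; 10:floiraim {A,P}.
One satisfying assignment: A R R A P P C P C A.
Checking: rule 1 satisfied; rule 2 satisfied; rule 3 satisfied; rule 4 satisfied.

YES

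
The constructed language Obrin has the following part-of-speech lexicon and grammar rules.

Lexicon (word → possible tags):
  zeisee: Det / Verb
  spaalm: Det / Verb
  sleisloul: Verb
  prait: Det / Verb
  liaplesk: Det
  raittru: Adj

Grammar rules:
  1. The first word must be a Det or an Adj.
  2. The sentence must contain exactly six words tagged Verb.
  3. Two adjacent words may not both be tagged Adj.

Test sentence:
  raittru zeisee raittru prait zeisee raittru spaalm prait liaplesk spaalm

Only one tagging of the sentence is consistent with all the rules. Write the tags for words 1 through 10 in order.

Candidates per position — 1:raittru {Adj}; 2:zeisee {Det,Verb}; 3:raittru {Adj}; 4:prait {Det,Verb}; 5:zeisee {Det,Verb}; 6:raittru {Adj}; 7:spaalm {Det,Verb}; 8:prait {Det,Verb}; 9:liaplesk {Det}; 10:spaalm {Det,Verb}.
Word 2 cannot be Det — rule 2 would then fail for every completion. It is Verb.
Word 4 cannot be Det — rule 2 would then fail for every completion. It is Verb.
Word 5 cannot be Det — rule 2 would then fail for every completion. It is Verb.
Word 7 cannot be Det — rule 2 would then fail for every completion. It is Verb.
Word 8 cannot be Det — rule 2 would then fail for every completion. It is Verb.
Word 10 cannot be Det — rule 2 would then fail for every completion. It is Verb.
The unique satisfying tagging is: Adj Verb Adj Verb Verb Adj Verb Verb Det Verb.
Check: rule 1 satisfied; rule 2 satisfied; rule 3 satisfied.

Adj Verb Adj Verb Verb Adj Verb Verb Det Verb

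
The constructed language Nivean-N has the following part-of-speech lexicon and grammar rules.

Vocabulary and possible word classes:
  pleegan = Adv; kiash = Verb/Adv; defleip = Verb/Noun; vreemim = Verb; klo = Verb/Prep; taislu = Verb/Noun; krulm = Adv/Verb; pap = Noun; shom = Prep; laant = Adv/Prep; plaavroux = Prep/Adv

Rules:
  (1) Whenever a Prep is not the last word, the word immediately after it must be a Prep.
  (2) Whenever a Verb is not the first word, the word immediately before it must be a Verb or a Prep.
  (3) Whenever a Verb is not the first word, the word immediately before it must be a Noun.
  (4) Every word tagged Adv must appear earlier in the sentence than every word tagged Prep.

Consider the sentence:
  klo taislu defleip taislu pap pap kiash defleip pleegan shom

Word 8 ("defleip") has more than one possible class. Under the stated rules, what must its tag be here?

Candidates per position — 1:klo {Verb,Prep}; 2:taislu {Verb,Noun}; 3:defleip {Verb,Noun}; 4:taislu {Verb,Noun}; 5:pap {Noun}; 6:pap {Noun}; 7:kiash {Verb,Adv}; 8:defleip {Verb,Noun}; 9:pleegan {Adv}; 10:shom {Prep}.
If word 1 were Prep, no tagging could satisfy rule 1; so word 1 is Verb.
If word 2 were Verb, no tagging could satisfy rule 3; so word 2 is Noun.
If word 3 were Verb, no tagging could satisfy rule 2; so word 3 is Noun.
If word 4 were Verb, no tagging could satisfy rule 2; so word 4 is Noun.
If word 7 were Verb, no tagging could satisfy rule 2; so word 7 is Adv.
If word 8 were Verb, no tagging could satisfy rule 2; so word 8 is Noun.
That leaves exactly one tagging: Verb Noun Noun Noun Noun Noun Adv Noun Adv Prep.
Check: rule 1 holds; rule 2 holds; rule 3 holds; rule 4 holds.

Noun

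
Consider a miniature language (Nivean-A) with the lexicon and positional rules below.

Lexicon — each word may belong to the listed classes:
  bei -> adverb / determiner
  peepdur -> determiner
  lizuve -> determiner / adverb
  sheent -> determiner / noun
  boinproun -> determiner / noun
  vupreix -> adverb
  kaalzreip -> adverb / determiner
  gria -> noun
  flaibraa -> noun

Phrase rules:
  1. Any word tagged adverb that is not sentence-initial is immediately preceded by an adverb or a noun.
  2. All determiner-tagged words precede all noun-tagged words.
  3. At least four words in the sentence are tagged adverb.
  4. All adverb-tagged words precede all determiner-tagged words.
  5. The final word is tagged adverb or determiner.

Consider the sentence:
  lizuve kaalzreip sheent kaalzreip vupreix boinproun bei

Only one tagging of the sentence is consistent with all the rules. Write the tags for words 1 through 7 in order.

Candidates per position — 1:lizuve {determiner,adverb}; 2:kaalzreip {adverb,determiner}; 3:sheent {determiner,noun}; 4:kaalzreip {adverb,determiner}; 5:vupreix {adverb}; 6:boinproun {determiner,noun}; 7:bei {adverb,determiner}.
Position 1: determiner is ruled out by rule 4; that leaves adverb.
Position 2: determiner is ruled out by rule 4; that leaves adverb.
Position 3: determiner is ruled out by rule 1; that leaves noun.
Position 4: determiner is ruled out by rule 1; that leaves adverb.
Position 6: determiner is ruled out by rule 2; that leaves noun.
Position 7: determiner is ruled out by rule 2; that leaves adverb.
So the tagging must be: adverb adverb noun adverb adverb noun adverb.
Verifying each rule — rule 1 ✓; rule 2 ✓; rule 3 ✓; rule 4 ✓; rule 5 ✓.

adverb adverb noun adverb adverb noun adverb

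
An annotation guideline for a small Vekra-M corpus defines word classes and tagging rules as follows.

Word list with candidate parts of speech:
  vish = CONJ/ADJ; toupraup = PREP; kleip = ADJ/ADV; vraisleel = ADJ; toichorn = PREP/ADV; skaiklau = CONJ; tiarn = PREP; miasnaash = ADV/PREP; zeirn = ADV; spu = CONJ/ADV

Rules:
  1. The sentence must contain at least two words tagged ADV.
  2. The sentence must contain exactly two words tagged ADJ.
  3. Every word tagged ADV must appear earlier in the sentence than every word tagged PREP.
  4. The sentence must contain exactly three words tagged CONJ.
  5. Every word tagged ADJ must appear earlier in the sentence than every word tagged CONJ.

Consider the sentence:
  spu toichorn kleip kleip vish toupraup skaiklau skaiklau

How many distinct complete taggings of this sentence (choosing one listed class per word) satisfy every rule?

1

Candidates per position — 1:spu {CONJ,ADV}; 2:toichorn {PREP,ADV}; 3:kleip {ADJ,ADV}; 4:kleip {ADJ,ADV}; 5:vish {CONJ,ADJ}; 6:toupraup {PREP}; 7:skaiklau {CONJ}; 8:skaiklau {CONJ}.
There are 32 candidate sequences in total.
The sequences that satisfy every rule: ADV ADV ADJ ADJ CONJ PREP CONJ CONJ.
Count = 1.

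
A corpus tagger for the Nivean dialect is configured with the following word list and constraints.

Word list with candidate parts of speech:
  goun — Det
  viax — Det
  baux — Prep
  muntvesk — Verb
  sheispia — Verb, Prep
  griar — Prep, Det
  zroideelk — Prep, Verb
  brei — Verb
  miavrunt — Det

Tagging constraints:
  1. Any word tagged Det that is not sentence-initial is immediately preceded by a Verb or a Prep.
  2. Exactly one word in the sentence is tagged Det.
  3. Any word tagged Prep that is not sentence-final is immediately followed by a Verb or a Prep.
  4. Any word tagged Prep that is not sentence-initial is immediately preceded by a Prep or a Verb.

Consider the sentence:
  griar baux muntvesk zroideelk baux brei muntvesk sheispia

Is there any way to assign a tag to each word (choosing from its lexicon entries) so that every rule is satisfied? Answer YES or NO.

Candidates per position — 1:griar {Prep,Det}; 2:baux {Prep}; 3:muntvesk {Verb}; 4:zroideelk {Prep,Verb}; 5:baux {Prep}; 6:brei {Verb}; 7:muntvesk {Verb}; 8:sheispia {Verb,Prep}.
Every candidate sequence violates at least one rule; no consistent tagging exists.

NO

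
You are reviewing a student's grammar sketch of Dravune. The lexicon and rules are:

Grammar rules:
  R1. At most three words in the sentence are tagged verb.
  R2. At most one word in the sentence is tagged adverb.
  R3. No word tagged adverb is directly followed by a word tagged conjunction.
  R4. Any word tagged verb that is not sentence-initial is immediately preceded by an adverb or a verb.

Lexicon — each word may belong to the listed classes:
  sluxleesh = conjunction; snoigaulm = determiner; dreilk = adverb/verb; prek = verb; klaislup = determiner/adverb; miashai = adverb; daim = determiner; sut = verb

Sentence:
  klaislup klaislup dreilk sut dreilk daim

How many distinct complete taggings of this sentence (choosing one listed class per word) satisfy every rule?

2

Candidates per position — 1:klaislup {determiner,adverb}; 2:klaislup {determiner,adverb}; 3:dreilk {adverb,verb}; 4:sut {verb}; 5:dreilk {adverb,verb}; 6:daim {determiner}.
There are 16 candidate sequences in total.
The sequences that satisfy every rule: determiner determiner adverb verb verb determiner; determiner adverb verb verb verb determiner.
Count = 2.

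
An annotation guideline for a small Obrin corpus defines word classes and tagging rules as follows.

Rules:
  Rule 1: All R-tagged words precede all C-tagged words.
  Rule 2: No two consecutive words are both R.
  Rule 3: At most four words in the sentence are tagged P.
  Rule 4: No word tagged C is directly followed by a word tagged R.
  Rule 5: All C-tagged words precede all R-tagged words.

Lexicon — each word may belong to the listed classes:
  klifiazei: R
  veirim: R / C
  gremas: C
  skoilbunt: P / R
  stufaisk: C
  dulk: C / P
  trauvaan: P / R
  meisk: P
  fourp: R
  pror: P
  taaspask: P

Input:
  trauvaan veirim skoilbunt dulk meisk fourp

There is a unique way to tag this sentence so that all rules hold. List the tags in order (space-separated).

P R P P P R

Candidates per position — 1:trauvaan {P,R}; 2:veirim {R,C}; 3:skoilbunt {P,R}; 4:dulk {C,P}; 5:meisk {P}; 6:fourp {R}.
Word 2 cannot be C — rule 1 would then fail for every completion. It is R.
Word 3 cannot be R — rule 2 would then fail for every completion. It is P.
Word 4 cannot be C — rule 1 would then fail for every completion. It is P.
Word 1 cannot be R — rule 2 would then fail for every completion. It is P.
The unique satisfying tagging is: P R P P P R.
Checking: rule 1 satisfied; rule 2 satisfied; rule 3 satisfied; rule 4 satisfied; rule 5 satisfied.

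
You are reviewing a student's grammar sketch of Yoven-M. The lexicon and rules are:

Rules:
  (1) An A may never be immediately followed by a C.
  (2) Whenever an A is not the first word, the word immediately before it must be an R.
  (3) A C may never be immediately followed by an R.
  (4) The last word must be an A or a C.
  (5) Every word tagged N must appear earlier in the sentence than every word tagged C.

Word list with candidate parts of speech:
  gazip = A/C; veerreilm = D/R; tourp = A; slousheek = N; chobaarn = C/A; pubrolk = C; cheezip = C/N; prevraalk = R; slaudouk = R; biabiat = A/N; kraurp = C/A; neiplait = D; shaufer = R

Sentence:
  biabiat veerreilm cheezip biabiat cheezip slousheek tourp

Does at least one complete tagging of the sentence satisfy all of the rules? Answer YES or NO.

NO

Candidates per position — 1:biabiat {A,N}; 2:veerreilm {D,R}; 3:cheezip {C,N}; 4:biabiat {A,N}; 5:cheezip {C,N}; 6:slousheek {N}; 7:tourp {A}.
Rule 2 cannot be satisfied by any choice of tags from the lexicon.
So there is no consistent tagging.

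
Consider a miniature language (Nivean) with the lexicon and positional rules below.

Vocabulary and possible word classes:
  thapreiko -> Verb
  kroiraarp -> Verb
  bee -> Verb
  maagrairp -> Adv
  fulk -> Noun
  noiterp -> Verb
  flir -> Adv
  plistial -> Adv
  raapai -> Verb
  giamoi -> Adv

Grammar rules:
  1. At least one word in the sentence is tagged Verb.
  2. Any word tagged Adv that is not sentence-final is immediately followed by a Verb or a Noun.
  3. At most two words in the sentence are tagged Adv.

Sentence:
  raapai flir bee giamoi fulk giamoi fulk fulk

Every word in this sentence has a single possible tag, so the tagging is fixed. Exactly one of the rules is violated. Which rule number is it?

3

Fixed tagging: Verb Adv Verb Adv Noun Adv Noun Noun.
Rule check: R1 holds, R2 holds, R3 violated.
Only rule 3 fails.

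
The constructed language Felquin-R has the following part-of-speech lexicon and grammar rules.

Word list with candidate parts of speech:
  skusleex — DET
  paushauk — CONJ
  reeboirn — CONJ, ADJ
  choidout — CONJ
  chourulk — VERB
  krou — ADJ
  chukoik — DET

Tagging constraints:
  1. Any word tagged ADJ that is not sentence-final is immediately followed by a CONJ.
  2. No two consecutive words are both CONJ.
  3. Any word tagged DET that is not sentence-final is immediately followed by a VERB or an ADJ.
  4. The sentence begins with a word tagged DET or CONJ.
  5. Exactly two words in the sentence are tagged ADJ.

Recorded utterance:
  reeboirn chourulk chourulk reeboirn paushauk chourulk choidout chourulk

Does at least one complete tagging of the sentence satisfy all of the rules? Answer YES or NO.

NO

Candidates per position — 1:reeboirn {CONJ,ADJ}; 2:chourulk {VERB}; 3:chourulk {VERB}; 4:reeboirn {CONJ,ADJ}; 5:paushauk {CONJ}; 6:chourulk {VERB}; 7:choidout {CONJ}; 8:chourulk {VERB}.
Every candidate sequence violates at least one rule; no consistent tagging exists.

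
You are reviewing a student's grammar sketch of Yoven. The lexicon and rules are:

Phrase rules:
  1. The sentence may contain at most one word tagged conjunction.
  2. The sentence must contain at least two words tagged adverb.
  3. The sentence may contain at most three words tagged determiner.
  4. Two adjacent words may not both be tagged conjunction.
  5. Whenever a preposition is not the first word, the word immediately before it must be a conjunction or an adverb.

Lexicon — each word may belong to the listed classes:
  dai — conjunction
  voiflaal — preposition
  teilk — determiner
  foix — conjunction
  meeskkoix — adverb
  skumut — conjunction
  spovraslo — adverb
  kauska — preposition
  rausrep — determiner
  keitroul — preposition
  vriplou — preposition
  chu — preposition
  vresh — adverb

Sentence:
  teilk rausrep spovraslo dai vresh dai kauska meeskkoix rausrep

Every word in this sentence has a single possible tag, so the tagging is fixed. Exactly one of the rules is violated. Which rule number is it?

Fixed tagging: determiner determiner adverb conjunction adverb conjunction preposition adverb determiner.
Checking each rule: R1 ✗, R2 ✓, R3 ✓, R4 ✓, R5 ✓.
Only rule 1 fails.

1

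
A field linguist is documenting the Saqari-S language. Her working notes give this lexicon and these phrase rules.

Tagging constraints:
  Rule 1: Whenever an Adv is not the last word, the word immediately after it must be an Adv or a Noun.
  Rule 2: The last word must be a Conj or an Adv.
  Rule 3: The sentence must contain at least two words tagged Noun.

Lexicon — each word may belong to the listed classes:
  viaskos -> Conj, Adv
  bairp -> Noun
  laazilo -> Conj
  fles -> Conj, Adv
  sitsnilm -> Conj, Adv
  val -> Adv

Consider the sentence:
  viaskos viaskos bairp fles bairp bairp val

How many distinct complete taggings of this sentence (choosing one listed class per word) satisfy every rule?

Candidates per position — 1:viaskos {Conj,Adv}; 2:viaskos {Conj,Adv}; 3:bairp {Noun}; 4:fles {Conj,Adv}; 5:bairp {Noun}; 6:bairp {Noun}; 7:val {Adv}.
There are 8 candidate sequences in total.
Checking each against the rules leaves 6 sequences.
Count = 6.

6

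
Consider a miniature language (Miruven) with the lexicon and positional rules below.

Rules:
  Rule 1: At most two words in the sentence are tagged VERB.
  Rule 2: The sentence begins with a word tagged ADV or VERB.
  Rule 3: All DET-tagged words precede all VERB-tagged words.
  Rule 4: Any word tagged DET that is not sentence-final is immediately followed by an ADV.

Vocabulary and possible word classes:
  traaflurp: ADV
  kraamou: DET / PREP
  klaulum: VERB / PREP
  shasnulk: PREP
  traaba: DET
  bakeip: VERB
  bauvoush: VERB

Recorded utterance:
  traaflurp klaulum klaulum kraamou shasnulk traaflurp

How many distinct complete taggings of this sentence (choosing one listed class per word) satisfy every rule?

Candidates per position — 1:traaflurp {ADV}; 2:klaulum {VERB,PREP}; 3:klaulum {VERB,PREP}; 4:kraamou {DET,PREP}; 5:shasnulk {PREP}; 6:traaflurp {ADV}.
There are 8 candidate sequences in total.
The sequences that satisfy every rule: ADV VERB VERB PREP PREP ADV; ADV VERB PREP PREP PREP ADV; ADV PREP VERB PREP PREP ADV; ADV PREP PREP PREP PREP ADV.
Count = 4.

4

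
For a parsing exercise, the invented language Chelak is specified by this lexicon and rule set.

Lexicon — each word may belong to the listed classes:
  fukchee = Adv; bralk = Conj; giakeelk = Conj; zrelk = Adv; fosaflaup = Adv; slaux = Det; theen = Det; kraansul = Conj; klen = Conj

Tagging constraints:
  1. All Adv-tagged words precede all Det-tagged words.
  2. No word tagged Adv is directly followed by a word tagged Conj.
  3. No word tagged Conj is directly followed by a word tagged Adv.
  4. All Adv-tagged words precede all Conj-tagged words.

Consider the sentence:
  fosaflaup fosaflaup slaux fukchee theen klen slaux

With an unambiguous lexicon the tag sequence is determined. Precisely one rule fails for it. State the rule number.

1

Fixed tagging: Adv Adv Det Adv Det Conj Det.
Checking each rule: R1 fails, R2 ok, R3 ok, R4 ok.
Only rule 1 fails.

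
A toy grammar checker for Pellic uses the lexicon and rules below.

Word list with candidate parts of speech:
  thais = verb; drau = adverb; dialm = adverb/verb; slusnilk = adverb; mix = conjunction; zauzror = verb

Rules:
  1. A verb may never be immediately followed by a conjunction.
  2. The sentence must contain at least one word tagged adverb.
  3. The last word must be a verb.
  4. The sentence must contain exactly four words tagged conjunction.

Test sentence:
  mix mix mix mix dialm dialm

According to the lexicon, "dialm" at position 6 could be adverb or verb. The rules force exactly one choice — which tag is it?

Candidates per position — 1:mix {conjunction}; 2:mix {conjunction}; 3:mix {conjunction}; 4:mix {conjunction}; 5:dialm {adverb,verb}; 6:dialm {adverb,verb}.
If word 6 were adverb, no tagging could satisfy rule 3; so word 6 is verb.
If word 5 were verb, no tagging could satisfy rule 2; so word 5 is adverb.
The unique satisfying tagging is: conjunction conjunction conjunction conjunction adverb verb.
Rule-by-rule: rule 1 ✓; rule 2 ✓; rule 3 ✓; rule 4 ✓.

verb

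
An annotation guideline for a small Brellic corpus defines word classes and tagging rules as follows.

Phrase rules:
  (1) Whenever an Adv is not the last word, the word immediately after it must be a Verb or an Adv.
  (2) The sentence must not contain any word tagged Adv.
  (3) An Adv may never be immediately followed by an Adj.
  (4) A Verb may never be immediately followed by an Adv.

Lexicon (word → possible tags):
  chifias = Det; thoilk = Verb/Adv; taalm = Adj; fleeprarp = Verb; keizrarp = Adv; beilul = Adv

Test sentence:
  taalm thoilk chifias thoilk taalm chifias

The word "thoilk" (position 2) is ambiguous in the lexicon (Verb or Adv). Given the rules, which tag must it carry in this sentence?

Verb

Candidates per position — 1:taalm {Adj}; 2:thoilk {Verb,Adv}; 3:chifias {Det}; 4:thoilk {Verb,Adv}; 5:taalm {Adj}; 6:chifias {Det}.
Position 2: Adv is ruled out by rule 1; that leaves Verb.
Position 4: Adv is ruled out by rule 1; that leaves Verb.
So the tagging must be: Adj Verb Det Verb Adj Det.
Rule-by-rule: rule 1 holds; rule 2 holds; rule 3 holds; rule 4 holds.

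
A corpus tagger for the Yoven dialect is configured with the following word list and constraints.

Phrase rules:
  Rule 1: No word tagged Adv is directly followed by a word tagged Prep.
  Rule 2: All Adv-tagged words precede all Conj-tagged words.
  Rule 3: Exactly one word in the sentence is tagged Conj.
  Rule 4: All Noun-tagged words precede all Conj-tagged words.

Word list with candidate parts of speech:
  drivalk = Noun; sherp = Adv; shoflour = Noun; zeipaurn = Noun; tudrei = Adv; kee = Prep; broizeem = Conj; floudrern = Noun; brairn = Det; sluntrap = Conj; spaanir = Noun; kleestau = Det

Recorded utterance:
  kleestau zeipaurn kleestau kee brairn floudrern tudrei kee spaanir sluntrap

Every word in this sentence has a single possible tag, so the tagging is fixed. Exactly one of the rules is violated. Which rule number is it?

1

Fixed tagging: Det Noun Det Prep Det Noun Adv Prep Noun Conj.
Checking each rule: R1 violated, R2 holds, R3 holds, R4 holds.
Only rule 1 fails.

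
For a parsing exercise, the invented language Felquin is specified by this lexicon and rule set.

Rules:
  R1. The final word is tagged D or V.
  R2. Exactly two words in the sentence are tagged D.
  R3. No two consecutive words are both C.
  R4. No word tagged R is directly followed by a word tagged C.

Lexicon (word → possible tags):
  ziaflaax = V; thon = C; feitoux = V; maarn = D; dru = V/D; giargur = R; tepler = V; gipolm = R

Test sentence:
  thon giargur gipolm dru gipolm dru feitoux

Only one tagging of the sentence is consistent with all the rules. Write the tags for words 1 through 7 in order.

Candidates per position — 1:thon {C}; 2:giargur {R}; 3:gipolm {R}; 4:dru {V,D}; 5:gipolm {R}; 6:dru {V,D}; 7:feitoux {V}.
Position 4: V is ruled out by rule 2; that leaves D.
Position 6: V is ruled out by rule 2; that leaves D.
That leaves exactly one tagging: C R R D R D V.
Verifying each rule — rule 1 holds; rule 2 holds; rule 3 holds; rule 4 holds.

C R R D R D V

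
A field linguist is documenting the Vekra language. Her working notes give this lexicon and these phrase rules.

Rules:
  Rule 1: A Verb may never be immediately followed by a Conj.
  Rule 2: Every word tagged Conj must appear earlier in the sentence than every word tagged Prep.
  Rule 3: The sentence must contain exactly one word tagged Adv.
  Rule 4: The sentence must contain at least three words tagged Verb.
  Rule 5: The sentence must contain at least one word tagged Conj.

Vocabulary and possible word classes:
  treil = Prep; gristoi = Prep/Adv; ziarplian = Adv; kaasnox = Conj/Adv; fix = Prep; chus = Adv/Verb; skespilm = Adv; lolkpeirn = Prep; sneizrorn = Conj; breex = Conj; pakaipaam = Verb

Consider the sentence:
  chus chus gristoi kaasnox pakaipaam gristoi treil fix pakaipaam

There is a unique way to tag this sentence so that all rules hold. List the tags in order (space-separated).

Verb Verb Adv Conj Verb Prep Prep Prep Verb

Candidates per position — 1:chus {Adv,Verb}; 2:chus {Adv,Verb}; 3:gristoi {Prep,Adv}; 4:kaasnox {Conj,Adv}; 5:pakaipaam {Verb}; 6:gristoi {Prep,Adv}; 7:treil {Prep}; 8:fix {Prep}; 9:pakaipaam {Verb}.
Word 4 cannot be Adv — rule 5 would then fail for every completion. It is Conj.
Word 3 cannot be Prep — rule 2 would then fail for every completion. It is Adv.
Word 6 cannot be Adv — rule 3 would then fail for every completion. It is Prep.
Word 1 cannot be Adv — rule 3 would then fail for every completion. It is Verb.
Word 2 cannot be Adv — rule 3 would then fail for every completion. It is Verb.
That leaves exactly one tagging: Verb Verb Adv Conj Verb Prep Prep Prep Verb.
Checking: rule 1 ✓; rule 2 ✓; rule 3 ✓; rule 4 ✓; rule 5 ✓.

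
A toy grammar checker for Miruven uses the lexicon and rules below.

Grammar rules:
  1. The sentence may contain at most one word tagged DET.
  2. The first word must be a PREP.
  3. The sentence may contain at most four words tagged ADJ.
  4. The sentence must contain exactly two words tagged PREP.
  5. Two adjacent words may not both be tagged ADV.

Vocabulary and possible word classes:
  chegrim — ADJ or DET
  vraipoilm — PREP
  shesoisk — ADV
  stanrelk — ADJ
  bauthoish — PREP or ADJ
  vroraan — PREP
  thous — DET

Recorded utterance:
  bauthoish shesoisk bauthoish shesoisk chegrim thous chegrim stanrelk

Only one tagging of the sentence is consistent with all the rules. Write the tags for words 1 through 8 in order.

PREP ADV PREP ADV ADJ DET ADJ ADJ

Candidates per position — 1:bauthoish {PREP,ADJ}; 2:shesoisk {ADV}; 3:bauthoish {PREP,ADJ}; 4:shesoisk {ADV}; 5:chegrim {ADJ,DET}; 6:thous {DET}; 7:chegrim {ADJ,DET}; 8:stanrelk {ADJ}.
Position 1: ADJ is ruled out by rule 2; that leaves PREP.
Position 3: ADJ is ruled out by rule 4; that leaves PREP.
Position 5: DET is ruled out by rule 1; that leaves ADJ.
Position 7: DET is ruled out by rule 1; that leaves ADJ.
That leaves exactly one tagging: PREP ADV PREP ADV ADJ DET ADJ ADJ.
Check: rule 1 ✓; rule 2 ✓; rule 3 ✓; rule 4 ✓; rule 5 ✓.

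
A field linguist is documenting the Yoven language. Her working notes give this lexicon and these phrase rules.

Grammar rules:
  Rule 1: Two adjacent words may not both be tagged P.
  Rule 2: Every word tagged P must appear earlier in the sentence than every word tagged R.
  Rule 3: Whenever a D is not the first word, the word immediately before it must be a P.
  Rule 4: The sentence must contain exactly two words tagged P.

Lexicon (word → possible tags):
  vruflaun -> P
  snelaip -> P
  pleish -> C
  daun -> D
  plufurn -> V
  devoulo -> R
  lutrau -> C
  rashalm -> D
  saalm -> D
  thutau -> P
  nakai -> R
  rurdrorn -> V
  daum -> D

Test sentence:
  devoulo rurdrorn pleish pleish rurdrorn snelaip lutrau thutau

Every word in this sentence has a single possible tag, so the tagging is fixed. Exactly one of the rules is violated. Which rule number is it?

2

Fixed tagging: R V C C V P C P.
Rule check: R1 ✓, R2 ✗, R3 ✓, R4 ✓.
Only rule 2 fails.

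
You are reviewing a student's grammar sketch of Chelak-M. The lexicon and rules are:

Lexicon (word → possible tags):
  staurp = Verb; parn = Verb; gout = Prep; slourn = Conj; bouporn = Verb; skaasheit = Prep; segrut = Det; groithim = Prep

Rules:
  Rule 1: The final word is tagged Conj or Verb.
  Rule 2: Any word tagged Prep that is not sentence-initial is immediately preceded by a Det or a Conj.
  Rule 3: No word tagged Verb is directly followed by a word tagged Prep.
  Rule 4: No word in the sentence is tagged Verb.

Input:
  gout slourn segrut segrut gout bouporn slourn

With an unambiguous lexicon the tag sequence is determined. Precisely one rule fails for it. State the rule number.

4

Fixed tagging: Prep Conj Det Det Prep Verb Conj.
Rule check: R1 pass, R2 pass, R3 pass, R4 fail.
Only rule 4 fails.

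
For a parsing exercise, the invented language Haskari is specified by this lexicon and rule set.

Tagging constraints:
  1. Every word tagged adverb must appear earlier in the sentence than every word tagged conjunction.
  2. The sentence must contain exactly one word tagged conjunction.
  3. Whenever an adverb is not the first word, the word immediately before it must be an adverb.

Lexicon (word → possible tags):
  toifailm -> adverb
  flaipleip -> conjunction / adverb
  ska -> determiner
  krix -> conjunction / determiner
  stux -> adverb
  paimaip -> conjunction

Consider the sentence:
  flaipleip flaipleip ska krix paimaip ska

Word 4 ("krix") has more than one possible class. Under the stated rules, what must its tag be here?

Candidates per position — 1:flaipleip {conjunction,adverb}; 2:flaipleip {conjunction,adverb}; 3:ska {determiner}; 4:krix {conjunction,determiner}; 5:paimaip {conjunction}; 6:ska {determiner}.
Position 1: conjunction is ruled out by rule 2; that leaves adverb.
Position 2: conjunction is ruled out by rule 2; that leaves adverb.
Position 4: conjunction is ruled out by rule 2; that leaves determiner.
That leaves exactly one tagging: adverb adverb determiner determiner conjunction determiner.
Check: rule 1 satisfied; rule 2 satisfied; rule 3 satisfied.

determiner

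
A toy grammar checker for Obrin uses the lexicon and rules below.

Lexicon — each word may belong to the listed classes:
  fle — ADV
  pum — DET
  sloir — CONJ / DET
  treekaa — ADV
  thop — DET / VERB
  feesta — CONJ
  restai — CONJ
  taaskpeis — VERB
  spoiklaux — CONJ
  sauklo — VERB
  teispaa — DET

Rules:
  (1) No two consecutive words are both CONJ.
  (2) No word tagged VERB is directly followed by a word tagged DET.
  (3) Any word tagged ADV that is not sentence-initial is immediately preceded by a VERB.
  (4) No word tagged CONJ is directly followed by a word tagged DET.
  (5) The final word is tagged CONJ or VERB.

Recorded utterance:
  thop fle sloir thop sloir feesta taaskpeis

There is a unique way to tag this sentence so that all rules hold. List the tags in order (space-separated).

VERB ADV DET DET DET CONJ VERB

Candidates per position — 1:thop {DET,VERB}; 2:fle {ADV}; 3:sloir {CONJ,DET}; 4:thop {DET,VERB}; 5:sloir {CONJ,DET}; 6:feesta {CONJ}; 7:taaskpeis {VERB}.
Position 1: tagging it DET would leave rule 3 unsatisfiable, so it must be VERB.
Position 5: tagging it CONJ would leave rule 1 unsatisfiable, so it must be DET.
Position 4: tagging it VERB would leave rule 2 unsatisfiable, so it must be DET.
Position 3: tagging it CONJ would leave rule 4 unsatisfiable, so it must be DET.
The unique satisfying tagging is: VERB ADV DET DET DET CONJ VERB.
Rule-by-rule: rule 1 ✓; rule 2 ✓; rule 3 ✓; rule 4 ✓; rule 5 ✓.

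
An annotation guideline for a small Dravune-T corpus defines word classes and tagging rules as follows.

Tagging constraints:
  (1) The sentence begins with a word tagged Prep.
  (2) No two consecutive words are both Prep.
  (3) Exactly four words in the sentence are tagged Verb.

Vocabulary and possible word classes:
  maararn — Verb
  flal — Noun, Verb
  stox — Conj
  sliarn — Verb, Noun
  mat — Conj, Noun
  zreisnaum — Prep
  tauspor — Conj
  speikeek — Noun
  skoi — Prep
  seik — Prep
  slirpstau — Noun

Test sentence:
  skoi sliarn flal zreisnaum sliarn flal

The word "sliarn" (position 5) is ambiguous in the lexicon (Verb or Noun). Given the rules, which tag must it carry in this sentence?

Verb

Candidates per position — 1:skoi {Prep}; 2:sliarn {Verb,Noun}; 3:flal {Noun,Verb}; 4:zreisnaum {Prep}; 5:sliarn {Verb,Noun}; 6:flal {Noun,Verb}.
Word 2 cannot be Noun — rule 3 would then fail for every completion. It is Verb.
Word 3 cannot be Noun — rule 3 would then fail for every completion. It is Verb.
Word 5 cannot be Noun — rule 3 would then fail for every completion. It is Verb.
Word 6 cannot be Noun — rule 3 would then fail for every completion. It is Verb.
So the tagging must be: Prep Verb Verb Prep Verb Verb.
Check: rule 1 ok; rule 2 ok; rule 3 ok.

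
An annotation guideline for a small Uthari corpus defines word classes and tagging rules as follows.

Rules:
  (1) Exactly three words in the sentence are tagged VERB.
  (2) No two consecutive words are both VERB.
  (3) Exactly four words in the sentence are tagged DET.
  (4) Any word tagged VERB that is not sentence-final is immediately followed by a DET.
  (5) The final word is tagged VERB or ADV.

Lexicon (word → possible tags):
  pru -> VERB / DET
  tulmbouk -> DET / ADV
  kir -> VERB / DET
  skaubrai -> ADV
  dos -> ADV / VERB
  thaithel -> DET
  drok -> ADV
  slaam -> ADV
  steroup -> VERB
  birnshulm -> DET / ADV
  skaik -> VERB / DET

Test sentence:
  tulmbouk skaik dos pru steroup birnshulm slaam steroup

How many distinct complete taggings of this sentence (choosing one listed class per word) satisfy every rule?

1

Candidates per position — 1:tulmbouk {DET,ADV}; 2:skaik {VERB,DET}; 3:dos {ADV,VERB}; 4:pru {VERB,DET}; 5:steroup {VERB}; 6:birnshulm {DET,ADV}; 7:slaam {ADV}; 8:steroup {VERB}.
There are 32 candidate sequences in total.
The sequences that satisfy every rule: DET DET VERB DET VERB DET ADV VERB.
Count = 1.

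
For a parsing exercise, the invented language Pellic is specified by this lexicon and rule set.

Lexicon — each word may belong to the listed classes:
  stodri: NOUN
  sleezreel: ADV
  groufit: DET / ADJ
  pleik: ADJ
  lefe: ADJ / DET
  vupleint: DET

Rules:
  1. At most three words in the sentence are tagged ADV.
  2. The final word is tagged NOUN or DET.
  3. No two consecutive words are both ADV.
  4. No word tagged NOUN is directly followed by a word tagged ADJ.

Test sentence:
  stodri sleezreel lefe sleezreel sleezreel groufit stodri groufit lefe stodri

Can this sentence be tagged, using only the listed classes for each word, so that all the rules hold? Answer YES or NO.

NO

Candidates per position — 1:stodri {NOUN}; 2:sleezreel {ADV}; 3:lefe {ADJ,DET}; 4:sleezreel {ADV}; 5:sleezreel {ADV}; 6:groufit {DET,ADJ}; 7:stodri {NOUN}; 8:groufit {DET,ADJ}; 9:lefe {ADJ,DET}; 10:stodri {NOUN}.
Rule 3 cannot be satisfied by any choice of tags from the lexicon.
So there is no consistent tagging.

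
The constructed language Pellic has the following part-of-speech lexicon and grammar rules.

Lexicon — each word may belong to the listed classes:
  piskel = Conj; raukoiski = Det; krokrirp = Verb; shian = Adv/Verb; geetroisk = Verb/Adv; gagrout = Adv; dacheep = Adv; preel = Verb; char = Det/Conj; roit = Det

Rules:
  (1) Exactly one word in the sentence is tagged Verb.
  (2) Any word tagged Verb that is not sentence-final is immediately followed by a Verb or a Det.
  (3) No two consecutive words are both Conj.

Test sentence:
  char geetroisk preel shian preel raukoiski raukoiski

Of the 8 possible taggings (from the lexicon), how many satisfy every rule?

0

Candidates per position — 1:char {Det,Conj}; 2:geetroisk {Verb,Adv}; 3:preel {Verb}; 4:shian {Adv,Verb}; 5:preel {Verb}; 6:raukoiski {Det}; 7:raukoiski {Det}.
There are 8 candidate sequences in total.
Rule 1 cannot be satisfied by any choice of tags from the lexicon.
So there is no consistent tagging.
Count = 0.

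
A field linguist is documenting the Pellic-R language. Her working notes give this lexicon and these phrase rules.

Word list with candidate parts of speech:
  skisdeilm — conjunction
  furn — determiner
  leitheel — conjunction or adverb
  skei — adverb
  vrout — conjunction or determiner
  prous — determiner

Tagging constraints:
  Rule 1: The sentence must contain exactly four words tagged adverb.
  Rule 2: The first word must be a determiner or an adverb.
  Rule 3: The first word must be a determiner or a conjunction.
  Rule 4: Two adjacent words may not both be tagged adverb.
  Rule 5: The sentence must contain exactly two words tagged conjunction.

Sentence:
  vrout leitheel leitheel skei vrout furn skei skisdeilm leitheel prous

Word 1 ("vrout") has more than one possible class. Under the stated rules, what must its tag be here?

Candidates per position — 1:vrout {conjunction,determiner}; 2:leitheel {conjunction,adverb}; 3:leitheel {conjunction,adverb}; 4:skei {adverb}; 5:vrout {conjunction,determiner}; 6:furn {determiner}; 7:skei {adverb}; 8:skisdeilm {conjunction}; 9:leitheel {conjunction,adverb}; 10:prous {determiner}.
Position 1: conjunction is ruled out by rule 2; that leaves determiner.
Position 3: adverb is ruled out by rule 4; that leaves conjunction.
Position 5: conjunction is ruled out by rule 5; that leaves determiner.
Position 9: conjunction is ruled out by rule 1; that leaves adverb.
Position 2: conjunction is ruled out by rule 1; that leaves adverb.
That leaves exactly one tagging: determiner adverb conjunction adverb determiner determiner adverb conjunction adverb determiner.
Checking: rule 1 ✓; rule 2 ✓; rule 3 ✓; rule 4 ✓; rule 5 ✓.

determiner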